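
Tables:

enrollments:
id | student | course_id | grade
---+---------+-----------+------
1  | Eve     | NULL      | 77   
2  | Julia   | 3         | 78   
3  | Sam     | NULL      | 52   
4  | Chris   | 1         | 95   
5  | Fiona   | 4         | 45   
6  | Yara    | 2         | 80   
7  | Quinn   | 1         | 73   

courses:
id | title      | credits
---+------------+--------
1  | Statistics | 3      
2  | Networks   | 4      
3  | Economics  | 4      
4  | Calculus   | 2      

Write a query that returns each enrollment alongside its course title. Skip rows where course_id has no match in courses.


INNER JOIN keeps only enrollments rows whose course_id matches an id in courses. Walk through each enrollment:
  - enrollment 1 (Eve): course_id=NULL, no match -> dropped
  - enrollment 2 (Julia): course_id=3 -> matches Economics
  - enrollment 3 (Sam): course_id=NULL, no match -> dropped
  - enrollment 4 (Chris): course_id=1 -> matches Statistics
  - enrollment 5 (Fiona): course_id=4 -> matches Calculus
  - enrollment 6 (Yara): course_id=2 -> matches Networks
  - enrollment 7 (Quinn): course_id=1 -> matches Statistics
So 2 of 7 rows are dropped.

SQL:
SELECT a.student, b.title AS course
FROM enrollments a
INNER JOIN courses b ON a.course_id = b.id

Result:
student | course    
--------+-----------
Julia   | Economics 
Chris   | Statistics
Fiona   | Calculus  
Yara    | Networks  
Quinn   | Statistics


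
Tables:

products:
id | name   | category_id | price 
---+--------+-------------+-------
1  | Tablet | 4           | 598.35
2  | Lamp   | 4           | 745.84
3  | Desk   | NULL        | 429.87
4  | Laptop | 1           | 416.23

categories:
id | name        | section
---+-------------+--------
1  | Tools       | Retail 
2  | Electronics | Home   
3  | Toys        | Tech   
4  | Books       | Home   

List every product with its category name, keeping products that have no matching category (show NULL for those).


LEFT JOIN keeps every row from products (the left table); where category_id has no match in categories, the category columns become NULL. Walk through each product:
  - product 1 (Tablet): category_id=4 -> matches Books
  - product 2 (Lamp): category_id=4 -> matches Books
  - product 3 (Desk): category_id=NULL, no match -> kept with NULL
  - product 4 (Laptop): category_id=1 -> matches Tools
All 4 rows appear; 1 has NULL category.

SQL:
SELECT a.name, b.name AS category
FROM products a
LEFT JOIN categories b ON a.category_id = b.id

Result:
name   | category
-------+---------
Tablet | Books   
Lamp   | Books   
Desk   | NULL    
Laptop | Tools   


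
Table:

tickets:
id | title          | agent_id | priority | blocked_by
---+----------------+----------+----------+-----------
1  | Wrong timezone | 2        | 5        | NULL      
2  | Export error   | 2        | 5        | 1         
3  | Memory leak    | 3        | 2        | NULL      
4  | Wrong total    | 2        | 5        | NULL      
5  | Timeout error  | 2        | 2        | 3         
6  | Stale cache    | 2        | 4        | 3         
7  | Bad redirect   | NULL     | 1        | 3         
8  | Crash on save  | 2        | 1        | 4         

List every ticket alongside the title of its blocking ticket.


This is a self-join: tickets is joined to a second copy of itself, matching each row's blocked_by to another row's id. Use LEFT JOIN so rows with blocked_by=NULL are kept.
  - ticket 1 (Wrong timezone): blocked_by=NULL -> NULL
  - ticket 2 (Export error): blocked_by=1 -> Wrong timezone
  - ticket 3 (Memory leak): blocked_by=NULL -> NULL
  - ticket 4 (Wrong total): blocked_by=NULL -> NULL
  - ticket 5 (Timeout error): blocked_by=3 -> Memory leak
  - ticket 6 (Stale cache): blocked_by=3 -> Memory leak
  - ticket 7 (Bad redirect): blocked_by=3 -> Memory leak
  - ticket 8 (Crash on save): blocked_by=4 -> Wrong total

SQL:
SELECT a.title AS item, b.title AS blocked_by
FROM tickets a
LEFT JOIN tickets b ON a.blocked_by = b.id

Result:
item           | blocked_by    
---------------+---------------
Wrong timezone | NULL          
Export error   | Wrong timezone
Memory leak    | NULL          
Wrong total    | NULL          
Timeout error  | Memory leak   
Stale cache    | Memory leak   
Bad redirect   | Memory leak   
Crash on save  | Wrong total   


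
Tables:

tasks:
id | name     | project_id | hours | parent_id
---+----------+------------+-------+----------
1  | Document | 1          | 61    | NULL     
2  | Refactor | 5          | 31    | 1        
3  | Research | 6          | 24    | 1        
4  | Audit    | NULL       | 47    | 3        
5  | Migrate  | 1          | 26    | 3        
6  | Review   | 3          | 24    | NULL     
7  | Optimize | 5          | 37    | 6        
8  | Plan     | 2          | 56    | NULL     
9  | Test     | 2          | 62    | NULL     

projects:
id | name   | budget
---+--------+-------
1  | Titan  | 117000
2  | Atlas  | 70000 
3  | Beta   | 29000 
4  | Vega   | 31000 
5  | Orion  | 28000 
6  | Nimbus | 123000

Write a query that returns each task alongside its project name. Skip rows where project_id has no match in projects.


INNER JOIN keeps only tasks rows whose project_id matches an id in projects. Walk through each task:
  - task 1 (Document): project_id=1 -> matches Titan
  - task 2 (Refactor): project_id=5 -> matches Orion
  - task 3 (Research): project_id=6 -> matches Nimbus
  - task 4 (Audit): project_id=NULL, no match -> dropped
  - task 5 (Migrate): project_id=1 -> matches Titan
  - task 6 (Review): project_id=3 -> matches Beta
  - task 7 (Optimize): project_id=5 -> matches Orion
  - task 8 (Plan): project_id=2 -> matches Atlas
  - task 9 (Test): project_id=2 -> matches Atlas
So 1 of 9 rows is dropped.

SQL:
SELECT a.name, b.name AS project
FROM tasks a
INNER JOIN projects b ON a.project_id = b.id

Result:
name     | project
---------+--------
Document | Titan  
Refactor | Orion  
Research | Nimbus 
Migrate  | Titan  
Review   | Beta   
Optimize | Orion  
Plan     | Atlas  
Test     | Atlas  


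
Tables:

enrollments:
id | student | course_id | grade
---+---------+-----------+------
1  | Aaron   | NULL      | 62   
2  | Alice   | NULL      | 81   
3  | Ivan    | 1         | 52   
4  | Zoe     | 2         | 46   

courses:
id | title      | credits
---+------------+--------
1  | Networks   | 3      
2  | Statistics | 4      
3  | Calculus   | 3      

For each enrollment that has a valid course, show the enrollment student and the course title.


INNER JOIN keeps only enrollments rows whose course_id matches an id in courses. Walk through each enrollment:
  - enrollment 1 (Aaron): course_id=NULL, no match -> dropped
  - enrollment 2 (Alice): course_id=NULL, no match -> dropped
  - enrollment 3 (Ivan): course_id=1 -> matches Networks
  - enrollment 4 (Zoe): course_id=2 -> matches Statistics
So 2 of 4 rows are dropped.

SQL:
SELECT a.student, b.title AS course
FROM enrollments a
INNER JOIN courses b ON a.course_id = b.id

Result:
student | course    
--------+-----------
Ivan    | Networks  
Zoe     | Statistics


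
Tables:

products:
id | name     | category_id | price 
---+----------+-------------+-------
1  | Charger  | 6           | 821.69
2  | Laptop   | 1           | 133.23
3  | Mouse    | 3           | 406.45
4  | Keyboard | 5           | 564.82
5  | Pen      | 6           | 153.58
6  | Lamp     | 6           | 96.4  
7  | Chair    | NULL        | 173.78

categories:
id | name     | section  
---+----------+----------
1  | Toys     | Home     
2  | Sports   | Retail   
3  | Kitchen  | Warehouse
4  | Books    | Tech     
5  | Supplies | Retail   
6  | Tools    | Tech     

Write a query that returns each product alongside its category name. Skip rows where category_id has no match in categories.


INNER JOIN keeps only products rows whose category_id matches an id in categories. Walk through each product:
  - product 1 (Charger): category_id=6 -> matches Tools
  - product 2 (Laptop): category_id=1 -> matches Toys
  - product 3 (Mouse): category_id=3 -> matches Kitchen
  - product 4 (Keyboard): category_id=5 -> matches Supplies
  - product 5 (Pen): category_id=6 -> matches Tools
  - product 6 (Lamp): category_id=6 -> matches Tools
  - product 7 (Chair): category_id=NULL, no match -> dropped
So 1 of 7 rows is dropped.

SQL:
SELECT a.name, b.name AS category
FROM products a
INNER JOIN categories b ON a.category_id = b.id

Result:
name     | category
---------+---------
Charger  | Tools   
Laptop   | Toys    
Mouse    | Kitchen 
Keyboard | Supplies
Pen      | Tools   
Lamp     | Tools   


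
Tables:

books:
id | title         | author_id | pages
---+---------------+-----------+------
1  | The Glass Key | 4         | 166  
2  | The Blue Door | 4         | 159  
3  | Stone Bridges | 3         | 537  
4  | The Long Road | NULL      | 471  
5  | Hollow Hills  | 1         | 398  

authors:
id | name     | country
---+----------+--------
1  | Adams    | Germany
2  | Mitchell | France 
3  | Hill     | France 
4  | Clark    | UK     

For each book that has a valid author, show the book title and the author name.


INNER JOIN keeps only books rows whose author_id matches an id in authors. Walk through each book:
  - book 1 (The Glass Key): author_id=4 -> matches Clark
  - book 2 (The Blue Door): author_id=4 -> matches Clark
  - book 3 (Stone Bridges): author_id=3 -> matches Hill
  - book 4 (The Long Road): author_id=NULL, no match -> dropped
  - book 5 (Hollow Hills): author_id=1 -> matches Adams
So 1 of 5 rows is dropped.

SQL:
SELECT a.title, b.name AS author
FROM books a
INNER JOIN authors b ON a.author_id = b.id

Result:
title         | author
--------------+-------
The Glass Key | Clark 
The Blue Door | Clark 
Stone Bridges | Hill  
Hollow Hills  | Adams 


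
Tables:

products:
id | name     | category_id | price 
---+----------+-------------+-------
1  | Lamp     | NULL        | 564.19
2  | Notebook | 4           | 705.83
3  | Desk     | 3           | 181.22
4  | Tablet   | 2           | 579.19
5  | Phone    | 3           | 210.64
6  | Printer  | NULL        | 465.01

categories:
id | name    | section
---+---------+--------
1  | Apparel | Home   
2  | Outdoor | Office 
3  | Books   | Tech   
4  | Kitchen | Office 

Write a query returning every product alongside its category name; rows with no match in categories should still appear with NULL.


LEFT JOIN keeps every row from products (the left table); where category_id has no match in categories, the category columns become NULL. Walk through each product:
  - product 1 (Lamp): category_id=NULL, no match -> kept with NULL
  - product 2 (Notebook): category_id=4 -> matches Kitchen
  - product 3 (Desk): category_id=3 -> matches Books
  - product 4 (Tablet): category_id=2 -> matches Outdoor
  - product 5 (Phone): category_id=3 -> matches Books
  - product 6 (Printer): category_id=NULL, no match -> kept with NULL
All 6 rows appear; 2 have NULL category.

SQL:
SELECT a.name, b.name AS category
FROM products a
LEFT JOIN categories b ON a.category_id = b.id

Result:
name     | category
---------+---------
Lamp     | NULL    
Notebook | Kitchen 
Desk     | Books   
Tablet   | Outdoor 
Phone    | Books   
Printer  | NULL    


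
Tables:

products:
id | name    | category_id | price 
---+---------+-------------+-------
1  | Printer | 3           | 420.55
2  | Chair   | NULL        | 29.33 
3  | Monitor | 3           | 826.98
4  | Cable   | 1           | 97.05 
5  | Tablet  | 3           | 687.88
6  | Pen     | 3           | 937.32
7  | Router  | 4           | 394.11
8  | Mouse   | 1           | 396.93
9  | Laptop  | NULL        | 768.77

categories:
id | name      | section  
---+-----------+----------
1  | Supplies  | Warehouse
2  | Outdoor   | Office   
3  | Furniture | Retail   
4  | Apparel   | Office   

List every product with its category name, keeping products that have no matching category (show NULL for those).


LEFT JOIN keeps every row from products (the left table); where category_id has no match in categories, the category columns become NULL. Walk through each product:
  - product 1 (Printer): category_id=3 -> matches Furniture
  - product 2 (Chair): category_id=NULL, no match -> kept with NULL
  - product 3 (Monitor): category_id=3 -> matches Furniture
  - product 4 (Cable): category_id=1 -> matches Supplies
  - product 5 (Tablet): category_id=3 -> matches Furniture
  - product 6 (Pen): category_id=3 -> matches Furniture
  - product 7 (Router): category_id=4 -> matches Apparel
  - product 8 (Mouse): category_id=1 -> matches Supplies
  - product 9 (Laptop): category_id=NULL, no match -> kept with NULL
All 9 rows appear; 2 have NULL category.

SQL:
SELECT a.name, b.name AS category
FROM products a
LEFT JOIN categories b ON a.category_id = b.id

Result:
name    | category 
--------+----------
Printer | Furniture
Chair   | NULL     
Monitor | Furniture
Cable   | Supplies 
Tablet  | Furniture
Pen     | Furniture
Router  | Apparel  
Mouse   | Supplies 
Laptop  | NULL     


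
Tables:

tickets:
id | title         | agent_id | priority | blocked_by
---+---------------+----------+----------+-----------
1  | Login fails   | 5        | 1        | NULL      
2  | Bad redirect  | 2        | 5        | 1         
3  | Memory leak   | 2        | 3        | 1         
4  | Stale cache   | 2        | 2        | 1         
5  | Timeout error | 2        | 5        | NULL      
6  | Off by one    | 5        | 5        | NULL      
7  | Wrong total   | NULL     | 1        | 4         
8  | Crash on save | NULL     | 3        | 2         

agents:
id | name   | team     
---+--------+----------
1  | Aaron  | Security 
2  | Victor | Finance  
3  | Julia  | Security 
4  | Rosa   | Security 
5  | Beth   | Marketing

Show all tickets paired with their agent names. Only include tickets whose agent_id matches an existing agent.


INNER JOIN keeps only tickets rows whose agent_id matches an id in agents. Walk through each ticket:
  - ticket 1 (Login fails): agent_id=5 -> matches Beth
  - ticket 2 (Bad redirect): agent_id=2 -> matches Victor
  - ticket 3 (Memory leak): agent_id=2 -> matches Victor
  - ticket 4 (Stale cache): agent_id=2 -> matches Victor
  - ticket 5 (Timeout error): agent_id=2 -> matches Victor
  - ticket 6 (Off by one): agent_id=5 -> matches Beth
  - ticket 7 (Wrong total): agent_id=NULL, no match -> dropped
  - ticket 8 (Crash on save): agent_id=NULL, no match -> dropped
So 2 of 8 rows are dropped.

SQL:
SELECT a.title, b.name AS agent
FROM tickets a
INNER JOIN agents b ON a.agent_id = b.id

Result:
title         | agent 
--------------+-------
Login fails   | Beth  
Bad redirect  | Victor
Memory leak   | Victor
Stale cache   | Victor
Timeout error | Victor
Off by one    | Beth  


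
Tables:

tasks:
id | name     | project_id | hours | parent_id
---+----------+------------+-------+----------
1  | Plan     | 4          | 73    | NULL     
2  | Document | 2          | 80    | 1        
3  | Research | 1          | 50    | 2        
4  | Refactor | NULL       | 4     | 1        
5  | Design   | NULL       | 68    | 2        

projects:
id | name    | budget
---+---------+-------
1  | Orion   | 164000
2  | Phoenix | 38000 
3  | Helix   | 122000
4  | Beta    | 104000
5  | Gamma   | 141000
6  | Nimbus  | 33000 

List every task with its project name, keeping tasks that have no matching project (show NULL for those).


LEFT JOIN keeps every row from tasks (the left table); where project_id has no match in projects, the project columns become NULL. Walk through each task:
  - task 1 (Plan): project_id=4 -> matches Beta
  - task 2 (Document): project_id=2 -> matches Phoenix
  - task 3 (Research): project_id=1 -> matches Orion
  - task 4 (Refactor): project_id=NULL, no match -> kept with NULL
  - task 5 (Design): project_id=NULL, no match -> kept with NULL
All 5 rows appear; 2 have NULL project.

SQL:
SELECT a.name, b.name AS project
FROM tasks a
LEFT JOIN projects b ON a.project_id = b.id

Result:
name     | project
---------+--------
Plan     | Beta   
Document | Phoenix
Research | Orion  
Refactor | NULL   
Design   | NULL   


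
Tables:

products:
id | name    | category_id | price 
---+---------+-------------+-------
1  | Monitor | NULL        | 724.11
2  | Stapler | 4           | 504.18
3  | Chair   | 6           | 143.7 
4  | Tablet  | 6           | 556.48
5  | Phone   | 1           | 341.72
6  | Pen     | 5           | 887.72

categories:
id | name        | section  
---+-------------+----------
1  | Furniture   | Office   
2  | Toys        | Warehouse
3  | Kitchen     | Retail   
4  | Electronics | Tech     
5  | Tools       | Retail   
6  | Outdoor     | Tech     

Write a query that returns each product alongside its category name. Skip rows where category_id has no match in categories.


INNER JOIN keeps only products rows whose category_id matches an id in categories. Walk through each product:
  - product 1 (Monitor): category_id=NULL, no match -> dropped
  - product 2 (Stapler): category_id=4 -> matches Electronics
  - product 3 (Chair): category_id=6 -> matches Outdoor
  - product 4 (Tablet): category_id=6 -> matches Outdoor
  - product 5 (Phone): category_id=1 -> matches Furniture
  - product 6 (Pen): category_id=5 -> matches Tools
So 1 of 6 rows is dropped.

SQL:
SELECT a.name, b.name AS category
FROM products a
INNER JOIN categories b ON a.category_id = b.id

Result:
name    | category   
--------+------------
Stapler | Electronics
Chair   | Outdoor    
Tablet  | Outdoor    
Phone   | Furniture  
Pen     | Tools      


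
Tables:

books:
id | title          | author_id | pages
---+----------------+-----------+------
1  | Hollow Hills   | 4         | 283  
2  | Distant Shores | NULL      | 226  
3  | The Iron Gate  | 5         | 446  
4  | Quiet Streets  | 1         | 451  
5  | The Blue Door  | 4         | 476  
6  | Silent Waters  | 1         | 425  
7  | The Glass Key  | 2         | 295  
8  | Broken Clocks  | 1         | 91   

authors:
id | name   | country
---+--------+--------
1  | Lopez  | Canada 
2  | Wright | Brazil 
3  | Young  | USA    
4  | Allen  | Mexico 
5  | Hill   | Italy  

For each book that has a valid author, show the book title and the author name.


INNER JOIN keeps only books rows whose author_id matches an id in authors. Walk through each book:
  - book 1 (Hollow Hills): author_id=4 -> matches Allen
  - book 2 (Distant Shores): author_id=NULL, no match -> dropped
  - book 3 (The Iron Gate): author_id=5 -> matches Hill
  - book 4 (Quiet Streets): author_id=1 -> matches Lopez
  - book 5 (The Blue Door): author_id=4 -> matches Allen
  - book 6 (Silent Waters): author_id=1 -> matches Lopez
  - book 7 (The Glass Key): author_id=2 -> matches Wright
  - book 8 (Broken Clocks): author_id=1 -> matches Lopez
So 1 of 8 rows is dropped.

SQL:
SELECT a.title, b.name AS author
FROM books a
INNER JOIN authors b ON a.author_id = b.id

Result:
title         | author
--------------+-------
Hollow Hills  | Allen 
The Iron Gate | Hill  
Quiet Streets | Lopez 
The Blue Door | Allen 
Silent Waters | Lopez 
The Glass Key | Wright
Broken Clocks | Lopez 


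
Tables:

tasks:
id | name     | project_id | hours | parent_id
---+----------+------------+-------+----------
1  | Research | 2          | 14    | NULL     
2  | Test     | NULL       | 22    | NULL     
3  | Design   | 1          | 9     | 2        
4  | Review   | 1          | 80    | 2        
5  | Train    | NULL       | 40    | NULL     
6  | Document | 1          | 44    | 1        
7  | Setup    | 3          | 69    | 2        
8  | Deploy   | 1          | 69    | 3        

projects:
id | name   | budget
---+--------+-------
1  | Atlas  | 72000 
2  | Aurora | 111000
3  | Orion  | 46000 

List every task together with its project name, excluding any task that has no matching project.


INNER JOIN keeps only tasks rows whose project_id matches an id in projects. Walk through each task:
  - task 1 (Research): project_id=2 -> matches Aurora
  - task 2 (Test): project_id=NULL, no match -> dropped
  - task 3 (Design): project_id=1 -> matches Atlas
  - task 4 (Review): project_id=1 -> matches Atlas
  - task 5 (Train): project_id=NULL, no match -> dropped
  - task 6 (Document): project_id=1 -> matches Atlas
  - task 7 (Setup): project_id=3 -> matches Orion
  - task 8 (Deploy): project_id=1 -> matches Atlas
So 2 of 8 rows are dropped.

SQL:
SELECT a.name, b.name AS project
FROM tasks a
INNER JOIN projects b ON a.project_id = b.id

Result:
name     | project
---------+--------
Research | Aurora 
Design   | Atlas  
Review   | Atlas  
Document | Atlas  
Setup    | Orion  
Deploy   | Atlas  


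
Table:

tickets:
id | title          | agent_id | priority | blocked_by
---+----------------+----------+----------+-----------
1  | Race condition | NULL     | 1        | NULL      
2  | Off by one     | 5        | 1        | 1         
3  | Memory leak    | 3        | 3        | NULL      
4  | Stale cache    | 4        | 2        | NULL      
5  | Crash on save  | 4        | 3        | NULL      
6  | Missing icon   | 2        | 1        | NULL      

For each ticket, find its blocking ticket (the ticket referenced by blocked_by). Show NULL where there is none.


This is a self-join: tickets is joined to a second copy of itself, matching each row's blocked_by to another row's id. Use LEFT JOIN so rows with blocked_by=NULL are kept.
  - ticket 1 (Race condition): blocked_by=NULL -> NULL
  - ticket 2 (Off by one): blocked_by=1 -> Race condition
  - ticket 3 (Memory leak): blocked_by=NULL -> NULL
  - ticket 4 (Stale cache): blocked_by=NULL -> NULL
  - ticket 5 (Crash on save): blocked_by=NULL -> NULL
  - ticket 6 (Missing icon): blocked_by=NULL -> NULL

SQL:
SELECT a.title AS item, b.title AS blocked_by
FROM tickets a
LEFT JOIN tickets b ON a.blocked_by = b.id

Result:
item           | blocked_by    
---------------+---------------
Race condition | NULL          
Off by one     | Race condition
Memory leak    | NULL          
Stale cache    | NULL          
Crash on save  | NULL          
Missing icon   | NULL          


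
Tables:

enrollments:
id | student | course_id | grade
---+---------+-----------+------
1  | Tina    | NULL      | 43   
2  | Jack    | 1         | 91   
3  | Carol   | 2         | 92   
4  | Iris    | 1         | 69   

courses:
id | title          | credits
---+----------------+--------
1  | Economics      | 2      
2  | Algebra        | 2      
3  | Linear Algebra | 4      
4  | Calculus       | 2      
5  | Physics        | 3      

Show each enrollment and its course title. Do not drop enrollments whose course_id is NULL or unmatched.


LEFT JOIN keeps every row from enrollments (the left table); where course_id has no match in courses, the course columns become NULL. Walk through each enrollment:
  - enrollment 1 (Tina): course_id=NULL, no match -> kept with NULL
  - enrollment 2 (Jack): course_id=1 -> matches Economics
  - enrollment 3 (Carol): course_id=2 -> matches Algebra
  - enrollment 4 (Iris): course_id=1 -> matches Economics
All 4 rows appear; 1 has NULL course.

SQL:
SELECT a.student, b.title AS course
FROM enrollments a
LEFT JOIN courses b ON a.course_id = b.id

Result:
student | course   
--------+----------
Tina    | NULL     
Jack    | Economics
Carol   | Algebra  
Iris    | Economics


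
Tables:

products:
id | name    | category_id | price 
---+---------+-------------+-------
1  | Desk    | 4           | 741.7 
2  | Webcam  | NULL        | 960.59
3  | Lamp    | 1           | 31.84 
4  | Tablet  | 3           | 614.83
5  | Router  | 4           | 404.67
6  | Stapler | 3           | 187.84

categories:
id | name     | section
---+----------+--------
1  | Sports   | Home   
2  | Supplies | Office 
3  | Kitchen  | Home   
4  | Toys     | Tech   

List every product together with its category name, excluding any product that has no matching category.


INNER JOIN keeps only products rows whose category_id matches an id in categories. Walk through each product:
  - product 1 (Desk): category_id=4 -> matches Toys
  - product 2 (Webcam): category_id=NULL, no match -> dropped
  - product 3 (Lamp): category_id=1 -> matches Sports
  - product 4 (Tablet): category_id=3 -> matches Kitchen
  - product 5 (Router): category_id=4 -> matches Toys
  - product 6 (Stapler): category_id=3 -> matches Kitchen
So 1 of 6 rows is dropped.

SQL:
SELECT a.name, b.name AS category
FROM products a
INNER JOIN categories b ON a.category_id = b.id

Result:
name    | category
--------+---------
Desk    | Toys    
Lamp    | Sports  
Tablet  | Kitchen 
Router  | Toys    
Stapler | Kitchen 


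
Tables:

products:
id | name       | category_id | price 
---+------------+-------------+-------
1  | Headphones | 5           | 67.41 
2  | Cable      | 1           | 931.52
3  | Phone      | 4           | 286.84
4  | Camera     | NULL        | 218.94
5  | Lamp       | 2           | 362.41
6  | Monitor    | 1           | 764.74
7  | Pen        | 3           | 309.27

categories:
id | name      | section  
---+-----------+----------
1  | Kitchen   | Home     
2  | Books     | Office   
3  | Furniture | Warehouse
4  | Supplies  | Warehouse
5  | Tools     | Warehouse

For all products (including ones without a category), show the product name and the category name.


LEFT JOIN keeps every row from products (the left table); where category_id has no match in categories, the category columns become NULL. Walk through each product:
  - product 1 (Headphones): category_id=5 -> matches Tools
  - product 2 (Cable): category_id=1 -> matches Kitchen
  - product 3 (Phone): category_id=4 -> matches Supplies
  - product 4 (Camera): category_id=NULL, no match -> kept with NULL
  - product 5 (Lamp): category_id=2 -> matches Books
  - product 6 (Monitor): category_id=1 -> matches Kitchen
  - product 7 (Pen): category_id=3 -> matches Furniture
All 7 rows appear; 1 has NULL category.

SQL:
SELECT a.name, b.name AS category
FROM products a
LEFT JOIN categories b ON a.category_id = b.id

Result:
name       | category 
-----------+----------
Headphones | Tools    
Cable      | Kitchen  
Phone      | Supplies 
Camera     | NULL     
Lamp       | Books    
Monitor    | Kitchen  
Pen        | Furniture


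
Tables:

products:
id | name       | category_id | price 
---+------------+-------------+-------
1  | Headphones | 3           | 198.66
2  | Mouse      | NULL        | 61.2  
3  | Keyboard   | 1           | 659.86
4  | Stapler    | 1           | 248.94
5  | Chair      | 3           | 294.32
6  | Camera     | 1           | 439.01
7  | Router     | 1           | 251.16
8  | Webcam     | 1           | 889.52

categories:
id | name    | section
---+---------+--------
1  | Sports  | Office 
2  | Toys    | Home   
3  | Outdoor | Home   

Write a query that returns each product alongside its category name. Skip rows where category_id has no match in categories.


INNER JOIN keeps only products rows whose category_id matches an id in categories. Walk through each product:
  - product 1 (Headphones): category_id=3 -> matches Outdoor
  - product 2 (Mouse): category_id=NULL, no match -> dropped
  - product 3 (Keyboard): category_id=1 -> matches Sports
  - product 4 (Stapler): category_id=1 -> matches Sports
  - product 5 (Chair): category_id=3 -> matches Outdoor
  - product 6 (Camera): category_id=1 -> matches Sports
  - product 7 (Router): category_id=1 -> matches Sports
  - product 8 (Webcam): category_id=1 -> matches Sports
So 1 of 8 rows is dropped.

SQL:
SELECT a.name, b.name AS category
FROM products a
INNER JOIN categories b ON a.category_id = b.id

Result:
name       | category
-----------+---------
Headphones | Outdoor 
Keyboard   | Sports  
Stapler    | Sports  
Chair      | Outdoor 
Camera     | Sports  
Router     | Sports  
Webcam     | Sports  


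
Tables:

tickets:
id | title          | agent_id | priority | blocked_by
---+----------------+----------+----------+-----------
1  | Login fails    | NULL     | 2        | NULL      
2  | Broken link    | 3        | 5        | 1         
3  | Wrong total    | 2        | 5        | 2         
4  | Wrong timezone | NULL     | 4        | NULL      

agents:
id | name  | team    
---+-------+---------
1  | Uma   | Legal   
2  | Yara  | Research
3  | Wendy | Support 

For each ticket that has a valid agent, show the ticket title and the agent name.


INNER JOIN keeps only tickets rows whose agent_id matches an id in agents. Walk through each ticket:
  - ticket 1 (Login fails): agent_id=NULL, no match -> dropped
  - ticket 2 (Broken link): agent_id=3 -> matches Wendy
  - ticket 3 (Wrong total): agent_id=2 -> matches Yara
  - ticket 4 (Wrong timezone): agent_id=NULL, no match -> dropped
So 2 of 4 rows are dropped.

SQL:
SELECT a.title, b.name AS agent
FROM tickets a
INNER JOIN agents b ON a.agent_id = b.id

Result:
title       | agent
------------+------
Broken link | Wendy
Wrong total | Yara 


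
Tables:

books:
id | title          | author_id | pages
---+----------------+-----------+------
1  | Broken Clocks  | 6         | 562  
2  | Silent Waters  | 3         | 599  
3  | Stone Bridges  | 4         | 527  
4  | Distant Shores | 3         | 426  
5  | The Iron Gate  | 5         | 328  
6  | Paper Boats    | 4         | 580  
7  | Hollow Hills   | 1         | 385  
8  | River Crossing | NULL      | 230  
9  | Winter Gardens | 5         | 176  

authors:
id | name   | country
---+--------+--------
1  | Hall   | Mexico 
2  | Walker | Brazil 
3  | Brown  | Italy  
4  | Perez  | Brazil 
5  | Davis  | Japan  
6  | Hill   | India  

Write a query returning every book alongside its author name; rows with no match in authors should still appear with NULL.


LEFT JOIN keeps every row from books (the left table); where author_id has no match in authors, the author columns become NULL. Walk through each book:
  - book 1 (Broken Clocks): author_id=6 -> matches Hill
  - book 2 (Silent Waters): author_id=3 -> matches Brown
  - book 3 (Stone Bridges): author_id=4 -> matches Perez
  - book 4 (Distant Shores): author_id=3 -> matches Brown
  - book 5 (The Iron Gate): author_id=5 -> matches Davis
  - book 6 (Paper Boats): author_id=4 -> matches Perez
  - book 7 (Hollow Hills): author_id=1 -> matches Hall
  - book 8 (River Crossing): author_id=NULL, no match -> kept with NULL
  - book 9 (Winter Gardens): author_id=5 -> matches Davis
All 9 rows appear; 1 has NULL author.

SQL:
SELECT a.title, b.name AS author
FROM books a
LEFT JOIN authors b ON a.author_id = b.id

Result:
title          | author
---------------+-------
Broken Clocks  | Hill  
Silent Waters  | Brown 
Stone Bridges  | Perez 
Distant Shores | Brown 
The Iron Gate  | Davis 
Paper Boats    | Perez 
Hollow Hills   | Hall  
River Crossing | NULL  
Winter Gardens | Davis 


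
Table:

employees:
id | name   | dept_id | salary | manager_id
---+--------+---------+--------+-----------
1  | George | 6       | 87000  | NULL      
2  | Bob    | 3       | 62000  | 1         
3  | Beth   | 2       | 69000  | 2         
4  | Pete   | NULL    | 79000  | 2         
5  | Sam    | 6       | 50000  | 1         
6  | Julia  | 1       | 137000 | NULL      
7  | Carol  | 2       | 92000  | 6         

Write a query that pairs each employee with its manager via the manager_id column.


This is a self-join: employees is joined to a second copy of itself, matching each row's manager_id to another row's id. Use LEFT JOIN so rows with manager_id=NULL are kept.
  - employee 1 (George): manager_id=NULL -> NULL
  - employee 2 (Bob): manager_id=1 -> George
  - employee 3 (Beth): manager_id=2 -> Bob
  - employee 4 (Pete): manager_id=2 -> Bob
  - employee 5 (Sam): manager_id=1 -> George
  - employee 6 (Julia): manager_id=NULL -> NULL
  - employee 7 (Carol): manager_id=6 -> Julia

SQL:
SELECT a.name AS item, b.name AS manager
FROM employees a
LEFT JOIN employees b ON a.manager_id = b.id

Result:
item   | manager
-------+--------
George | NULL   
Bob    | George 
Beth   | Bob    
Pete   | Bob    
Sam    | George 
Julia  | NULL   
Carol  | Julia  


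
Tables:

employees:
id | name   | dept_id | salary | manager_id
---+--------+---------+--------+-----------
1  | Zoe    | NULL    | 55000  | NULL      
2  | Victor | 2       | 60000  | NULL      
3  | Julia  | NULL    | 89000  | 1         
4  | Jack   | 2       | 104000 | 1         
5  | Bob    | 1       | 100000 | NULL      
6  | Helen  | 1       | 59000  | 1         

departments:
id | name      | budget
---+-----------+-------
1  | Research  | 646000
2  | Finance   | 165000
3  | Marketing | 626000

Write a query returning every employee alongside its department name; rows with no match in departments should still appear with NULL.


LEFT JOIN keeps every row from employees (the left table); where dept_id has no match in departments, the department columns become NULL. Walk through each employee:
  - employee 1 (Zoe): dept_id=NULL, no match -> kept with NULL
  - employee 2 (Victor): dept_id=2 -> matches Finance
  - employee 3 (Julia): dept_id=NULL, no match -> kept with NULL
  - employee 4 (Jack): dept_id=2 -> matches Finance
  - employee 5 (Bob): dept_id=1 -> matches Research
  - employee 6 (Helen): dept_id=1 -> matches Research
All 6 rows appear; 2 have NULL department.

SQL:
SELECT a.name, b.name AS department
FROM employees a
LEFT JOIN departments b ON a.dept_id = b.id

Result:
name   | department
-------+-----------
Zoe    | NULL      
Victor | Finance   
Julia  | NULL      
Jack   | Finance   
Bob    | Research  
Helen  | Research  


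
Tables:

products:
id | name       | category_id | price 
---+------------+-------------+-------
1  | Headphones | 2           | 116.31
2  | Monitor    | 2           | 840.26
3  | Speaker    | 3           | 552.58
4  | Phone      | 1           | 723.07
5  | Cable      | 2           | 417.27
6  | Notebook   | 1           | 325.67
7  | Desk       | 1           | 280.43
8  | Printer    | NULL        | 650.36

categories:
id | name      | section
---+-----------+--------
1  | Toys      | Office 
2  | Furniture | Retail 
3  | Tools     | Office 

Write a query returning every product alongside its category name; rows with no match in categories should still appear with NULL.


LEFT JOIN keeps every row from products (the left table); where category_id has no match in categories, the category columns become NULL. Walk through each product:
  - product 1 (Headphones): category_id=2 -> matches Furniture
  - product 2 (Monitor): category_id=2 -> matches Furniture
  - product 3 (Speaker): category_id=3 -> matches Tools
  - product 4 (Phone): category_id=1 -> matches Toys
  - product 5 (Cable): category_id=2 -> matches Furniture
  - product 6 (Notebook): category_id=1 -> matches Toys
  - product 7 (Desk): category_id=1 -> matches Toys
  - product 8 (Printer): category_id=NULL, no match -> kept with NULL
All 8 rows appear; 1 has NULL category.

SQL:
SELECT a.name, b.name AS category
FROM products a
LEFT JOIN categories b ON a.category_id = b.id

Result:
name       | category 
-----------+----------
Headphones | Furniture
Monitor    | Furniture
Speaker    | Tools    
Phone      | Toys     
Cable      | Furniture
Notebook   | Toys     
Desk       | Toys     
Printer    | NULL     


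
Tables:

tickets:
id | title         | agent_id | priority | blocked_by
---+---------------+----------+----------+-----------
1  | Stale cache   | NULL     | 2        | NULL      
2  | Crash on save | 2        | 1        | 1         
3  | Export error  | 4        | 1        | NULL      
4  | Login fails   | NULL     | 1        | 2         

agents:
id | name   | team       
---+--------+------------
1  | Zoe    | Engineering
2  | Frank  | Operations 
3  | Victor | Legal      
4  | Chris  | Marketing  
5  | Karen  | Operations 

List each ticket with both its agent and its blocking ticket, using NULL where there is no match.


Two LEFT JOINs from the same base table tickets: one to agents via agent_id, one to tickets itself via blocked_by. Both are LEFT so every ticket is preserved.
Match against agents:
  - ticket 1 (Stale cache): agent_id=NULL, no match -> kept with NULL
  - ticket 2 (Crash on save): agent_id=2 -> matches Frank
  - ticket 3 (Export error): agent_id=4 -> matches Chris
  - ticket 4 (Login fails): agent_id=NULL, no match -> kept with NULL
Match against tickets (self):
  - ticket 1 (Stale cache): blocked_by=NULL -> NULL
  - ticket 2 (Crash on save): blocked_by=1 -> Stale cache
  - ticket 3 (Export error): blocked_by=NULL -> NULL
  - ticket 4 (Login fails): blocked_by=2 -> Crash on save

SQL:
SELECT a.title, b.name AS agent, c.title AS blocked_by
FROM tickets a
LEFT JOIN agents b ON a.agent_id = b.id
LEFT JOIN tickets c ON a.blocked_by = c.id

Result:
title         | agent | blocked_by   
--------------+-------+--------------
Stale cache   | NULL  | NULL         
Crash on save | Frank | Stale cache  
Export error  | Chris | NULL         
Login fails   | NULL  | Crash on save


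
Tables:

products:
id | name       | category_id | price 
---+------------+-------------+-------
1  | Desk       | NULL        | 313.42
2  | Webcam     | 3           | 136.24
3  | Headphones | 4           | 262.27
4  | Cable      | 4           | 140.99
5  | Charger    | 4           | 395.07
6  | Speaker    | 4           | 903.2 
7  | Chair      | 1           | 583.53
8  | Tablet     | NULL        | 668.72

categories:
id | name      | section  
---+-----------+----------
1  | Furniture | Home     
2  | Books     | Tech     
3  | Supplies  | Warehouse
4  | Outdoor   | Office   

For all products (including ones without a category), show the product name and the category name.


LEFT JOIN keeps every row from products (the left table); where category_id has no match in categories, the category columns become NULL. Walk through each product:
  - product 1 (Desk): category_id=NULL, no match -> kept with NULL
  - product 2 (Webcam): category_id=3 -> matches Supplies
  - product 3 (Headphones): category_id=4 -> matches Outdoor
  - product 4 (Cable): category_id=4 -> matches Outdoor
  - product 5 (Charger): category_id=4 -> matches Outdoor
  - product 6 (Speaker): category_id=4 -> matches Outdoor
  - product 7 (Chair): category_id=1 -> matches Furniture
  - product 8 (Tablet): category_id=NULL, no match -> kept with NULL
All 8 rows appear; 2 have NULL category.

SQL:
SELECT a.name, b.name AS category
FROM products a
LEFT JOIN categories b ON a.category_id = b.id

Result:
name       | category 
-----------+----------
Desk       | NULL     
Webcam     | Supplies 
Headphones | Outdoor  
Cable      | Outdoor  
Charger    | Outdoor  
Speaker    | Outdoor  
Chair      | Furniture
Tablet     | NULL     


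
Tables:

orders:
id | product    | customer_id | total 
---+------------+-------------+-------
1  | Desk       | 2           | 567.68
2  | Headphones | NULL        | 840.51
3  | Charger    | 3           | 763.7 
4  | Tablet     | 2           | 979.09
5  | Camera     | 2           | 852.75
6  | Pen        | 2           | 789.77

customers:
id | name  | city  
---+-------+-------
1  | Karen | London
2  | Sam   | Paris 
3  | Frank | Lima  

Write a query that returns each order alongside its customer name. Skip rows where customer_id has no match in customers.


INNER JOIN keeps only orders rows whose customer_id matches an id in customers. Walk through each order:
  - order 1 (Desk): customer_id=2 -> matches Sam
  - order 2 (Headphones): customer_id=NULL, no match -> dropped
  - order 3 (Charger): customer_id=3 -> matches Frank
  - order 4 (Tablet): customer_id=2 -> matches Sam
  - order 5 (Camera): customer_id=2 -> matches Sam
  - order 6 (Pen): customer_id=2 -> matches Sam
So 1 of 6 rows is dropped.

SQL:
SELECT a.product, b.name AS customer
FROM orders a
INNER JOIN customers b ON a.customer_id = b.id

Result:
product | customer
--------+---------
Desk    | Sam     
Charger | Frank   
Tablet  | Sam     
Camera  | Sam     
Pen     | Sam     


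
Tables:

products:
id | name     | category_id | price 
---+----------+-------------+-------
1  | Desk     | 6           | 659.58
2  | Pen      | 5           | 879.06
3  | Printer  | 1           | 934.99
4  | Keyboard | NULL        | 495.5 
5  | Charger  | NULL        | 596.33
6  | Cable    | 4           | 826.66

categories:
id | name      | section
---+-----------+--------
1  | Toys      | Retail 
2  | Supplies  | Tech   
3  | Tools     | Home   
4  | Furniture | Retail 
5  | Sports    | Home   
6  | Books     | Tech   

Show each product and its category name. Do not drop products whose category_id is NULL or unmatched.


LEFT JOIN keeps every row from products (the left table); where category_id has no match in categories, the category columns become NULL. Walk through each product:
  - product 1 (Desk): category_id=6 -> matches Books
  - product 2 (Pen): category_id=5 -> matches Sports
  - product 3 (Printer): category_id=1 -> matches Toys
  - product 4 (Keyboard): category_id=NULL, no match -> kept with NULL
  - product 5 (Charger): category_id=NULL, no match -> kept with NULL
  - product 6 (Cable): category_id=4 -> matches Furniture
All 6 rows appear; 2 have NULL category.

SQL:
SELECT a.name, b.name AS category
FROM products a
LEFT JOIN categories b ON a.category_id = b.id

Result:
name     | category 
---------+----------
Desk     | Books    
Pen      | Sports   
Printer  | Toys     
Keyboard | NULL     
Charger  | NULL     
Cable    | Furniture
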